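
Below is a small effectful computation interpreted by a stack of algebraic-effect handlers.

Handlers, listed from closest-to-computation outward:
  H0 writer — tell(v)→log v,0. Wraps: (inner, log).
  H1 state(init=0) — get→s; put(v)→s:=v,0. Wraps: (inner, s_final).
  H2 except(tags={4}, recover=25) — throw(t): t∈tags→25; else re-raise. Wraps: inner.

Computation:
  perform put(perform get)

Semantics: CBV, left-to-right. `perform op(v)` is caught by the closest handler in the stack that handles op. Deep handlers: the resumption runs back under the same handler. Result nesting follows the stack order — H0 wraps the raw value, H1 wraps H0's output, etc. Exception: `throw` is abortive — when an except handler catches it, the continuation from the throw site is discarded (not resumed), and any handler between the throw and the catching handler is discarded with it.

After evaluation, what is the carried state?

Evaluation trace:
get @ H1 ⇒ 0
put(0) @ H1 ⇒ s:=0
H0 returns (0, ())
H1 returns ((0, ()), 0)
H2 returns ((0, ()), 0)
= ((0, ()), 0)

Answer: 0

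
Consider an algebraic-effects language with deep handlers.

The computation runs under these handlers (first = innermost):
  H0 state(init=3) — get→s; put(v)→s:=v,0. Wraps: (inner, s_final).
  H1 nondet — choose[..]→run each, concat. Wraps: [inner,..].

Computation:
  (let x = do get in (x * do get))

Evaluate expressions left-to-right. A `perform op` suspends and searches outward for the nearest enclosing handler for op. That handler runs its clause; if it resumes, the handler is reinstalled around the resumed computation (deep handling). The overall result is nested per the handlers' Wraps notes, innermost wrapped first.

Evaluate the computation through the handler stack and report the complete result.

Working:
get @ H0 ⇒ 3
get @ H0 ⇒ 3
H0 returns (9, 3)
H1 returns [(9, 3)]
= [(9, 3)]

Answer: [(9, 3)]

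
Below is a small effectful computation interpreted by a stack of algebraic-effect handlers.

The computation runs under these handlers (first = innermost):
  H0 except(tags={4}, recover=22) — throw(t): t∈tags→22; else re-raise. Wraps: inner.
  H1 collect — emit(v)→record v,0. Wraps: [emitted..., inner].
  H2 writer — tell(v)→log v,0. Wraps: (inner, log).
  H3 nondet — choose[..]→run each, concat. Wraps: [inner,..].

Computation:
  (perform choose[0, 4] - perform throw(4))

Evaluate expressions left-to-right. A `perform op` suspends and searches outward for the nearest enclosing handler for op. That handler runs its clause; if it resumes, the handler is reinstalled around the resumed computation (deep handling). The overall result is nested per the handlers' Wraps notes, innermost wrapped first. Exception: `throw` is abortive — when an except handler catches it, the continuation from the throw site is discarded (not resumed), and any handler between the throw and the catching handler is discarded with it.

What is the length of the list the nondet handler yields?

Answer: 2

Evaluation trace:
choose[0, 4] @ H3
  branch[0] choose=0:
    throw(4) @ H0 caught ⇒ 22
    H1 returns [22]
    H2 returns ([22], ())
    H3 returns [([22], ())]
  branch[1] choose=4:
    throw(4) @ H0 caught ⇒ 22
    H1 returns [22]
    H2 returns ([22], ())
    H3 returns [([22], ())]
= [([22], ()), ([22], ())]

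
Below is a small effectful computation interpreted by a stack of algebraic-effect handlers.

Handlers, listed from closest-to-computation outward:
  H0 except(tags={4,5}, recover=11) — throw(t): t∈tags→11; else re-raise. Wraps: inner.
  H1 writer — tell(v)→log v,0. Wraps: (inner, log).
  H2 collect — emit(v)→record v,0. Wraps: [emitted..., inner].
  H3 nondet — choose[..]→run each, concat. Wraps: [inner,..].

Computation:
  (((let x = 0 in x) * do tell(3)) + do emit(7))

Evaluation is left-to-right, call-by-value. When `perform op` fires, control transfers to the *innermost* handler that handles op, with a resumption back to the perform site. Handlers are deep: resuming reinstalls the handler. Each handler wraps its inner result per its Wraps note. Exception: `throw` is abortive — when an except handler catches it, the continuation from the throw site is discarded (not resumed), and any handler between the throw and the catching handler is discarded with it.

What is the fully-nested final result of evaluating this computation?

Answer: [[7, (0, (3))]]

Working:
tell(3) @ H1 ⇒ log+=3
emit(7) @ H2 ⇒ out+=7
H0 returns 0
H1 returns (0, (3))
H2 returns [7, (0, (3))]
H3 returns [[7, (0, (3))]]
= [[7, (0, (3))]]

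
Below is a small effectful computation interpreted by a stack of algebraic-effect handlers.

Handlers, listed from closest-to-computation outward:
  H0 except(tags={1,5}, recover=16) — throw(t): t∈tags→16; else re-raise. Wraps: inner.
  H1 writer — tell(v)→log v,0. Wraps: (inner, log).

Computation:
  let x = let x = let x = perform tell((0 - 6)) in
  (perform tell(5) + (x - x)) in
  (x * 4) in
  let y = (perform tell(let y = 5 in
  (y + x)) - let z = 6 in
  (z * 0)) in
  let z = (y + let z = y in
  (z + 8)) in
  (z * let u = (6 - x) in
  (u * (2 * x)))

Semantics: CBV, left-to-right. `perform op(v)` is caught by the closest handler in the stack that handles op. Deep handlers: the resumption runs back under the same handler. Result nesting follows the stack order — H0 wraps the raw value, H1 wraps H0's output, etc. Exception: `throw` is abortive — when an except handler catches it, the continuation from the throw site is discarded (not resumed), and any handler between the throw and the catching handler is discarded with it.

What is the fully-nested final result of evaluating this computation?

Answer: (0, (-6, 5, 5))

Step-by-step:
tell(-6) @ H1 ⇒ log+=-6
tell(5) @ H1 ⇒ log+=5
tell(5) @ H1 ⇒ log+=5
H0 returns 0
H1 returns (0, (-6, 5, 5))
= (0, (-6, 5, 5))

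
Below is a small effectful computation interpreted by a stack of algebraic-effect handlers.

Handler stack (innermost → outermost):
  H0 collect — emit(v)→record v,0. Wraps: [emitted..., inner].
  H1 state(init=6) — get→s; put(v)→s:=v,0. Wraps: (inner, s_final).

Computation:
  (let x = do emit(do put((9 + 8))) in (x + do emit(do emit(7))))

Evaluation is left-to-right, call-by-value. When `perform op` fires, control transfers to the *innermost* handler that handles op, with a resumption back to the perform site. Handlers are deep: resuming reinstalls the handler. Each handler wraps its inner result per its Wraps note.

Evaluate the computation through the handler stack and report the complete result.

Answer: ([0, 7, 0, 0], 17)

Step-by-step:
put(17) @ H1 ⇒ s:=17
emit(0) @ H0 ⇒ out+=0
emit(7) @ H0 ⇒ out+=7
emit(0) @ H0 ⇒ out+=0
H0 returns [0, 7, 0, 0]
H1 returns ([0, 7, 0, 0], 17)
= ([0, 7, 0, 0], 17)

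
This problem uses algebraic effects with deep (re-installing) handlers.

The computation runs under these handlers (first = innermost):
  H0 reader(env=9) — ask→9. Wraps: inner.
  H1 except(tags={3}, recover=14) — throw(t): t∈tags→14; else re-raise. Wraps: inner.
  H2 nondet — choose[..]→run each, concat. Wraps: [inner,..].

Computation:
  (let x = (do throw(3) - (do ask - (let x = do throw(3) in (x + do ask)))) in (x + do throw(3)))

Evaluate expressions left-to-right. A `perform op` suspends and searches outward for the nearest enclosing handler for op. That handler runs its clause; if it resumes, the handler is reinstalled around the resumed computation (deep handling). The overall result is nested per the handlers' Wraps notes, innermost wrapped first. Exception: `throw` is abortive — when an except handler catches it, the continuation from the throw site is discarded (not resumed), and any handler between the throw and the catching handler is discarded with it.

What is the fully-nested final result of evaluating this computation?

Answer: [14]

Working:
throw(3) @ H1 caught ⇒ 14
H2 returns [14]
= [14]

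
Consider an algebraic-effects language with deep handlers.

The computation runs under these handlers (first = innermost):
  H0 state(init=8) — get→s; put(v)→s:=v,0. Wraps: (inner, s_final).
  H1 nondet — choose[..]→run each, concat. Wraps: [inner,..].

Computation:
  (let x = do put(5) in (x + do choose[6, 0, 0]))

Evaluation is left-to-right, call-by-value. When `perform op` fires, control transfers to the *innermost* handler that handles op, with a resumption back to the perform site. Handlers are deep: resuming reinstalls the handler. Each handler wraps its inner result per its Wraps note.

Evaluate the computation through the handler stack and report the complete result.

Evaluation trace:
put(5) @ H0 ⇒ s:=5
choose[6, 0, 0] @ H1
  branch[0] choose=6:
    H0 returns (6, 5)
    H1 returns [(6, 5)]
  branch[1] choose=0:
    H0 returns (0, 5)
    H1 returns [(0, 5)]
  branch[2] choose=0:
    H0 returns (0, 5)
    H1 returns [(0, 5)]
= [(6, 5), (0, 5), (0, 5)]

Answer: [(6, 5), (0, 5), (0, 5)]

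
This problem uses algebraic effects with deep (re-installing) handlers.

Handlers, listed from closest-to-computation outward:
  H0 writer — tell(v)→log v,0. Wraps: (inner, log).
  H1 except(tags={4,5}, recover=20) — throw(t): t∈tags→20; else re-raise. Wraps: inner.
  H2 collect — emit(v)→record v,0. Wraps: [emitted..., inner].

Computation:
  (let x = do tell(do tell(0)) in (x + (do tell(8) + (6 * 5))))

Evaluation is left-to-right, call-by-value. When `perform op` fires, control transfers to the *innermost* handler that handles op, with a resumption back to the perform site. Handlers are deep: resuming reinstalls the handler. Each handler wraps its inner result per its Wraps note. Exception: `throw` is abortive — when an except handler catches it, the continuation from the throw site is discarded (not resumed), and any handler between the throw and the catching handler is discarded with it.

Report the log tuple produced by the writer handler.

Evaluation trace:
tell(0) @ H0 ⇒ log+=0
tell(0) @ H0 ⇒ log+=0
tell(8) @ H0 ⇒ log+=8
H0 returns (30, (0, 0, 8))
H1 returns (30, (0, 0, 8))
H2 returns [(30, (0, 0, 8))]
= [(30, (0, 0, 8))]

Answer: (0, 0, 8)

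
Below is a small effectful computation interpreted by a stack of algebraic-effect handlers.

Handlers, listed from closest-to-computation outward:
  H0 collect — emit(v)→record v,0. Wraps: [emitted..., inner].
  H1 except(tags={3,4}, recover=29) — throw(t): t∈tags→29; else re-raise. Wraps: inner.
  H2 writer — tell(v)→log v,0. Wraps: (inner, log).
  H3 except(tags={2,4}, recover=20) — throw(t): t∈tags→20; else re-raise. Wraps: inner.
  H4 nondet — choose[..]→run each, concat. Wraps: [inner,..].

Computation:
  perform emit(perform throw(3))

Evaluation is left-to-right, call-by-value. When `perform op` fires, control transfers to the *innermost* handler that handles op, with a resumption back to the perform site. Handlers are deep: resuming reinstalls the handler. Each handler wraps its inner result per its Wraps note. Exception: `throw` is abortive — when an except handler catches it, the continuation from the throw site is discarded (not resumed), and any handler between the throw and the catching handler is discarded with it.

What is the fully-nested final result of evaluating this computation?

Answer: [(29, ())]

Step-by-step:
throw(3) @ H1 caught ⇒ 29
H2 returns (29, ())
H3 returns (29, ())
H4 returns [(29, ())]
= [(29, ())]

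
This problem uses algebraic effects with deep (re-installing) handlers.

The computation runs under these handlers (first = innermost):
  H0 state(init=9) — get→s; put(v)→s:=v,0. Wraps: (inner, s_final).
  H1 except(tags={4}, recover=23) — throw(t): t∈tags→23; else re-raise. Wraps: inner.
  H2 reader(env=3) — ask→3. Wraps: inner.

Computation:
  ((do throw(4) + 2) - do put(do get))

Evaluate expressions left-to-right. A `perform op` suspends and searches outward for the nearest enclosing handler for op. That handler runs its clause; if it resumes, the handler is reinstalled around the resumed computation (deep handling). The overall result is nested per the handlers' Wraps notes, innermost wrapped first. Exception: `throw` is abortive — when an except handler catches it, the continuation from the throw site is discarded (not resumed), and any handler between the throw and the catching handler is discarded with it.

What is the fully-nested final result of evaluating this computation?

Evaluation trace:
throw(4) @ H1 caught ⇒ 23
H2 returns 23
= 23

Answer: 23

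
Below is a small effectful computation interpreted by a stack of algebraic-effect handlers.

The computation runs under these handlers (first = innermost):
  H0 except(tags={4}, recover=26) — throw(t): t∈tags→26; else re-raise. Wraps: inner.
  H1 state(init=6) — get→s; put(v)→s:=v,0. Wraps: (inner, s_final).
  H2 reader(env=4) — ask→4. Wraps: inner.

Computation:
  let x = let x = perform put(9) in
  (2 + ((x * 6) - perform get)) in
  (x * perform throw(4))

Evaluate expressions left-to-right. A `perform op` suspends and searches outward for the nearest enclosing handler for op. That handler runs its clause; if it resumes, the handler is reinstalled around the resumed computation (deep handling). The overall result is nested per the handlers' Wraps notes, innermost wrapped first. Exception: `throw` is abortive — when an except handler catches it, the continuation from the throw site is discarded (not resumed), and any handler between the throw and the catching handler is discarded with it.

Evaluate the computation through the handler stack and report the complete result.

Step-by-step:
put(9) @ H1 ⇒ s:=9
get @ H1 ⇒ 9
throw(4) @ H0 caught ⇒ 26
H1 returns (26, 9)
H2 returns (26, 9)
= (26, 9)

Answer: (26, 9)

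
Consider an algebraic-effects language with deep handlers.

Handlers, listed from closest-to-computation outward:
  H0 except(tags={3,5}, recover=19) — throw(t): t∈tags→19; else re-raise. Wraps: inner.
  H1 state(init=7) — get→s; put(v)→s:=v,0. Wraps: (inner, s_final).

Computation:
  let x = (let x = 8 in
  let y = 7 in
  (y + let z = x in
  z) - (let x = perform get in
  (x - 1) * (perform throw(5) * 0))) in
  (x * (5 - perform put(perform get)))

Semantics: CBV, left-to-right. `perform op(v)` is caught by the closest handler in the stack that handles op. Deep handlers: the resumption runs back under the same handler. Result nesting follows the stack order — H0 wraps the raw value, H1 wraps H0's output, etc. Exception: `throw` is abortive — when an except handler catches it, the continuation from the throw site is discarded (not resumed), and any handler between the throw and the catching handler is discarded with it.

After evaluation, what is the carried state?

Answer: 7

Evaluation trace:
get @ H1 ⇒ 7
throw(5) @ H0 caught ⇒ 19
H1 returns (19, 7)
= (19, 7)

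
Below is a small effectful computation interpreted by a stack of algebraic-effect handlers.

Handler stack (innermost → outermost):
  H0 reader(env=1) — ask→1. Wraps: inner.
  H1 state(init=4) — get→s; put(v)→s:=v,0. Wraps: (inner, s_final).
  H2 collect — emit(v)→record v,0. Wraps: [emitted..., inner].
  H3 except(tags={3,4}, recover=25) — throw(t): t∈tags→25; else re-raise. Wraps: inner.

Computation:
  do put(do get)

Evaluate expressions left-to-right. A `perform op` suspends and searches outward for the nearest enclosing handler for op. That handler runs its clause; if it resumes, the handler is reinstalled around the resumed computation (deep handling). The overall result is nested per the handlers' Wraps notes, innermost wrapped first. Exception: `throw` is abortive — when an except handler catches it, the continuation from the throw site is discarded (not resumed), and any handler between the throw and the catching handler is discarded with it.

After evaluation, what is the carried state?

Working:
get @ H1 ⇒ 4
put(4) @ H1 ⇒ s:=4
H0 returns 0
H1 returns (0, 4)
H2 returns [(0, 4)]
H3 returns [(0, 4)]
= [(0, 4)]

Answer: 4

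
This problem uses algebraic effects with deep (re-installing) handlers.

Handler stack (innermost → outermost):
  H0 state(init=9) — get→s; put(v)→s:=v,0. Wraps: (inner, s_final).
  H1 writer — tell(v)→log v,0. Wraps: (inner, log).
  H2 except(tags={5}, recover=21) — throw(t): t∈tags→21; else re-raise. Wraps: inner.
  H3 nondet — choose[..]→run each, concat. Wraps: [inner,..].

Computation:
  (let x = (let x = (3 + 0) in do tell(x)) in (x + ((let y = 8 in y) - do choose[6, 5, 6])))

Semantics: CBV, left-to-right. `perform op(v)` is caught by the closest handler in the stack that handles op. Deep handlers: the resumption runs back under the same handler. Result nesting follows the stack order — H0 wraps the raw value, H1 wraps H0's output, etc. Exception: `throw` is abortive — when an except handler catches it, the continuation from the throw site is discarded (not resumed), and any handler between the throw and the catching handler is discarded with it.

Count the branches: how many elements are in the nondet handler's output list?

Working:
tell(3) @ H1 ⇒ log+=3
choose[6, 5, 6] @ H3
  branch[0] choose=6:
    H0 returns (2, 9)
    H1 returns ((2, 9), (3))
    H2 returns ((2, 9), (3))
    H3 returns [((2, 9), (3))]
  branch[1] choose=5:
    H0 returns (3, 9)
    H1 returns ((3, 9), (3))
    H2 returns ((3, 9), (3))
    H3 returns [((3, 9), (3))]
  branch[2] choose=6:
    H0 returns (2, 9)
    H1 returns ((2, 9), (3))
    H2 returns ((2, 9), (3))
    H3 returns [((2, 9), (3))]
= [((2, 9), (3)), ((3, 9), (3)), ((2, 9), (3))]

Answer: 3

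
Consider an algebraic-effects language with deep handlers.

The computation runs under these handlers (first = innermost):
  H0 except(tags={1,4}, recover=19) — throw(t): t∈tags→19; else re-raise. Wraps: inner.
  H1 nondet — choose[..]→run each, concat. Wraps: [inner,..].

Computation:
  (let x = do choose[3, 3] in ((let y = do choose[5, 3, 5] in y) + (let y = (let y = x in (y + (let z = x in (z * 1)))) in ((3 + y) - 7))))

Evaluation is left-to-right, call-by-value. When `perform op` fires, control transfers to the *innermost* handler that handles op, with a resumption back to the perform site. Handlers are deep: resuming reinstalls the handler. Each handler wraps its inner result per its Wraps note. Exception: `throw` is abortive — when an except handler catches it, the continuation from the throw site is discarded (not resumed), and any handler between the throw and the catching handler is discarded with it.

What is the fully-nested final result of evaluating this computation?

Step-by-step:
choose[3, 3] @ H1
  branch[0] choose=3:
    choose[5, 3, 5] @ H1
      branch[0] choose=5:
        H0 returns 7
        H1 returns [7]
      branch[1] choose=3:
        H0 returns 5
        H1 returns [5]
      branch[2] choose=5:
        H0 returns 7
        H1 returns [7]
  branch[1] choose=3:
    choose[5, 3, 5] @ H1
      branch[0] choose=5:
        H0 returns 7
        H1 returns [7]
      branch[1] choose=3:
        H0 returns 5
        H1 returns [5]
      branch[2] choose=5:
        H0 returns 7
        H1 returns [7]
= [7, 5, 7, 7, 5, 7]

Answer: [7, 5, 7, 7, 5, 7]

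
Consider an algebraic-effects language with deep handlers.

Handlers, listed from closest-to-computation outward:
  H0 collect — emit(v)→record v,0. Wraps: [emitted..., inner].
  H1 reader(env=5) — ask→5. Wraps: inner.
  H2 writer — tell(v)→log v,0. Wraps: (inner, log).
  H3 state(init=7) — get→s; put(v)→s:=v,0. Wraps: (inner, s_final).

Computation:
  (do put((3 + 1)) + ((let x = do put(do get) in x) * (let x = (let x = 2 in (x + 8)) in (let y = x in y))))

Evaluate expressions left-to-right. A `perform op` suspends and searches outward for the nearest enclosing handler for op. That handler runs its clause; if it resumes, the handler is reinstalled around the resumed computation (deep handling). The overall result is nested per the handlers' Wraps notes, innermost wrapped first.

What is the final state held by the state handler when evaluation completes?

Answer: 4

Working:
put(4) @ H3 ⇒ s:=4
get @ H3 ⇒ 4
put(4) @ H3 ⇒ s:=4
H0 returns [0]
H1 returns [0]
H2 returns ([0], ())
H3 returns (([0], ()), 4)
= (([0], ()), 4)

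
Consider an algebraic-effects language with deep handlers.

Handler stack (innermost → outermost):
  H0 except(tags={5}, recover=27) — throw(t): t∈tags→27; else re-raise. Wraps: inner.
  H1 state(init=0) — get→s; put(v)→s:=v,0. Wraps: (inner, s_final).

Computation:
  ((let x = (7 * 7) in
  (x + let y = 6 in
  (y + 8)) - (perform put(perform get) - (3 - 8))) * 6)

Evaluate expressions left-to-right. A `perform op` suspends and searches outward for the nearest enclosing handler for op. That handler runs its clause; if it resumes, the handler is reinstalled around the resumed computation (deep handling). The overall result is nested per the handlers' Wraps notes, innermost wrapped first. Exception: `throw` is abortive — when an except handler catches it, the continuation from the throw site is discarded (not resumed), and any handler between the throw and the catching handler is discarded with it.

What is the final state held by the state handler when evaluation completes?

Answer: 0

Evaluation trace:
get @ H1 ⇒ 0
put(0) @ H1 ⇒ s:=0
H0 returns 348
H1 returns (348, 0)
= (348, 0)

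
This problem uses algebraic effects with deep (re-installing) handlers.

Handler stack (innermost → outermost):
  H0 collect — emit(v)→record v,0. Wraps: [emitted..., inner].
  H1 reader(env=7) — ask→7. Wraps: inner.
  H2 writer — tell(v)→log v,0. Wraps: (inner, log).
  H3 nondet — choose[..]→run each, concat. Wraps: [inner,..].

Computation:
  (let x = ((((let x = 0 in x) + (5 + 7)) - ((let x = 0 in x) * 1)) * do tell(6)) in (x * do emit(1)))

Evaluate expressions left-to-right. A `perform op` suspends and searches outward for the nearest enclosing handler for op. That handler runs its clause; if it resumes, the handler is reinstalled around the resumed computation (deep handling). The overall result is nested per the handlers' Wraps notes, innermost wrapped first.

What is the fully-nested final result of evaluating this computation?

Answer: [([1, 0], (6))]

Working:
tell(6) @ H2 ⇒ log+=6
emit(1) @ H0 ⇒ out+=1
H0 returns [1, 0]
H1 returns [1, 0]
H2 returns ([1, 0], (6))
H3 returns [([1, 0], (6))]
= [([1, 0], (6))]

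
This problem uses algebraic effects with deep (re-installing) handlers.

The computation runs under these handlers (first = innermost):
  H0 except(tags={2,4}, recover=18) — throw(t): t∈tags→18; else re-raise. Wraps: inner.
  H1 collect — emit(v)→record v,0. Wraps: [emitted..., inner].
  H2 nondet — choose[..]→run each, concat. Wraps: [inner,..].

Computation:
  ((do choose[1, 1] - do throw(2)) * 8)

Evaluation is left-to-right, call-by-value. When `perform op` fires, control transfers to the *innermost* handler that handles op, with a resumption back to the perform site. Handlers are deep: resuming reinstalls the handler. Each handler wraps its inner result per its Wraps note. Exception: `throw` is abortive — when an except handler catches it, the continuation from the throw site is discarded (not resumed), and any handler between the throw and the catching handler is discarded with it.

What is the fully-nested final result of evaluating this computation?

Answer: [[18], [18]]

Step-by-step:
choose[1, 1] @ H2
  branch[0] choose=1:
    throw(2) @ H0 caught ⇒ 18
    H1 returns [18]
    H2 returns [[18]]
  branch[1] choose=1:
    throw(2) @ H0 caught ⇒ 18
    H1 returns [18]
    H2 returns [[18]]
= [[18], [18]]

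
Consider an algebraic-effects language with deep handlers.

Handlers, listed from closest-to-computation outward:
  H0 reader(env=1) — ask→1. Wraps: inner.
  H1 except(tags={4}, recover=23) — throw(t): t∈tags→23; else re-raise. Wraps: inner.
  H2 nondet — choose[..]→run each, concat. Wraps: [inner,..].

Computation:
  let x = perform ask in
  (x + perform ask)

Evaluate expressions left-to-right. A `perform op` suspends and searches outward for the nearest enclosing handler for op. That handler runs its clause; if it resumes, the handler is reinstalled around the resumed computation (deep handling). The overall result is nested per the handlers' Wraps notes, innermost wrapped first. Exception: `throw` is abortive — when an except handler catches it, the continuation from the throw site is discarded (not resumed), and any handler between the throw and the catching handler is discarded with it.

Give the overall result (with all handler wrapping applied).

Evaluation trace:
ask @ H0 ⇒ 1
ask @ H0 ⇒ 1
H0 returns 2
H1 returns 2
H2 returns [2]
= [2]

Answer: [2]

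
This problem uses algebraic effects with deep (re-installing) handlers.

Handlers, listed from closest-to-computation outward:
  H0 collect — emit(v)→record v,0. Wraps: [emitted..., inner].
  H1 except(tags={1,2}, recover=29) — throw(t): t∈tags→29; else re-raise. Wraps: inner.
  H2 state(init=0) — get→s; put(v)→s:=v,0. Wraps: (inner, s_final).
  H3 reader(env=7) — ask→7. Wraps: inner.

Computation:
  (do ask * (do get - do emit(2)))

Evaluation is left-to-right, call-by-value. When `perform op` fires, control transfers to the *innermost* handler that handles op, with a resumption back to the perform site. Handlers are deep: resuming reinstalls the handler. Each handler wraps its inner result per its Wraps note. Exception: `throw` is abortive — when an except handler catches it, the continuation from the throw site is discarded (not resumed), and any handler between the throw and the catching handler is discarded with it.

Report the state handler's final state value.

Evaluation trace:
ask @ H3 ⇒ 7
get @ H2 ⇒ 0
emit(2) @ H0 ⇒ out+=2
H0 returns [2, 0]
H1 returns [2, 0]
H2 returns ([2, 0], 0)
H3 returns ([2, 0], 0)
= ([2, 0], 0)

Answer: 0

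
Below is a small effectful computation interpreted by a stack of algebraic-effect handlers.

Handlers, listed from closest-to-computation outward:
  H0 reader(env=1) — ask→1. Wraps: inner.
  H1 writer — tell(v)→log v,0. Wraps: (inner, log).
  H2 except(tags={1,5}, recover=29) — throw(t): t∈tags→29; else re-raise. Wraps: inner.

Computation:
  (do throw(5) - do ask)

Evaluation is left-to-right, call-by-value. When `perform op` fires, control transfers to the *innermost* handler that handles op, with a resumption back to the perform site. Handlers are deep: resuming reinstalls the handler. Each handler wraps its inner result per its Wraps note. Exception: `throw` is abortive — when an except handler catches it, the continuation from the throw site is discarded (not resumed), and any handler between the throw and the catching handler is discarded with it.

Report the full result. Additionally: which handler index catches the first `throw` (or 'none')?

Answer: 29 ; first throw caught by: H2

Working:
throw(5) @ H2 caught ⇒ 29
= 29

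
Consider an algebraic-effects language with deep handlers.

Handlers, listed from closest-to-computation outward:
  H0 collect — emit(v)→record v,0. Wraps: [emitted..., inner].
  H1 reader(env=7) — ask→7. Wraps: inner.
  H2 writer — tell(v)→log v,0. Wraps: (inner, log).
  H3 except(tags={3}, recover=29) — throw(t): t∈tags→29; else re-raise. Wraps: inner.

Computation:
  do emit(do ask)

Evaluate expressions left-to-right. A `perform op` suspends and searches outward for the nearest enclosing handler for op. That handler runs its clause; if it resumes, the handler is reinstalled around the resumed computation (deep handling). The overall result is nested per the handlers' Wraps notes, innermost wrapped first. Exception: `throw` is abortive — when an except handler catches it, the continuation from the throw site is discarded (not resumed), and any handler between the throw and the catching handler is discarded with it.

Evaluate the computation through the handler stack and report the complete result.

Answer: ([7, 0], ())

Evaluation trace:
ask @ H1 ⇒ 7
emit(7) @ H0 ⇒ out+=7
H0 returns [7, 0]
H1 returns [7, 0]
H2 returns ([7, 0], ())
H3 returns ([7, 0], ())
= ([7, 0], ())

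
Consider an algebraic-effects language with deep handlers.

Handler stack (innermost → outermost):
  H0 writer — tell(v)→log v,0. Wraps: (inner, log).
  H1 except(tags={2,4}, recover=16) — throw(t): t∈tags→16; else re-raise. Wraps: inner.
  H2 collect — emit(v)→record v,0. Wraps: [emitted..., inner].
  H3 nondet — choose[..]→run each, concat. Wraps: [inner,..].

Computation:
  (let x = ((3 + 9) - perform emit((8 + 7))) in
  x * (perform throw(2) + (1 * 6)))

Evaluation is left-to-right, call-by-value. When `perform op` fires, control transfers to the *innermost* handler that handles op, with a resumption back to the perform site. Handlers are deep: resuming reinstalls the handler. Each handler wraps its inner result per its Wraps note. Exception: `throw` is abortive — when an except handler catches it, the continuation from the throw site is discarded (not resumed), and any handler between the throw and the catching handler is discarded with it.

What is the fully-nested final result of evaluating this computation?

Answer: [[15, 16]]

Working:
emit(15) @ H2 ⇒ out+=15
throw(2) @ H1 caught ⇒ 16
H2 returns [15, 16]
H3 returns [[15, 16]]
= [[15, 16]]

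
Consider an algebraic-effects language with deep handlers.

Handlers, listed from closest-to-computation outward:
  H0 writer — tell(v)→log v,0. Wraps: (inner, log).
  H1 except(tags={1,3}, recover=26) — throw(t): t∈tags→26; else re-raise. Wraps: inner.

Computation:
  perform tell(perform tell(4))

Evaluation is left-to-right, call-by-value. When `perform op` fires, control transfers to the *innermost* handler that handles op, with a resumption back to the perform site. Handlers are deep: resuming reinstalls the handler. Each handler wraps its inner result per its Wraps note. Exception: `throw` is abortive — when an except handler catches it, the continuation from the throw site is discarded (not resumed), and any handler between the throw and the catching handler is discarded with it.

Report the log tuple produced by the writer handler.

Evaluation trace:
tell(4) @ H0 ⇒ log+=4
tell(0) @ H0 ⇒ log+=0
H0 returns (0, (4, 0))
H1 returns (0, (4, 0))
= (0, (4, 0))

Answer: (4, 0)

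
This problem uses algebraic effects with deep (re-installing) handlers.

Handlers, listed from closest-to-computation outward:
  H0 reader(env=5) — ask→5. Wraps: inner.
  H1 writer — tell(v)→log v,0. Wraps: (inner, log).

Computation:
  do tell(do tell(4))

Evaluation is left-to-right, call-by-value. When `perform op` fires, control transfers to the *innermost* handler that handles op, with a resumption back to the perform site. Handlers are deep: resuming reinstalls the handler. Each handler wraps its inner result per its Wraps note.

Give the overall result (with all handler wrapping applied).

Step-by-step:
tell(4) @ H1 ⇒ log+=4
tell(0) @ H1 ⇒ log+=0
H0 returns 0
H1 returns (0, (4, 0))
= (0, (4, 0))

Answer: (0, (4, 0))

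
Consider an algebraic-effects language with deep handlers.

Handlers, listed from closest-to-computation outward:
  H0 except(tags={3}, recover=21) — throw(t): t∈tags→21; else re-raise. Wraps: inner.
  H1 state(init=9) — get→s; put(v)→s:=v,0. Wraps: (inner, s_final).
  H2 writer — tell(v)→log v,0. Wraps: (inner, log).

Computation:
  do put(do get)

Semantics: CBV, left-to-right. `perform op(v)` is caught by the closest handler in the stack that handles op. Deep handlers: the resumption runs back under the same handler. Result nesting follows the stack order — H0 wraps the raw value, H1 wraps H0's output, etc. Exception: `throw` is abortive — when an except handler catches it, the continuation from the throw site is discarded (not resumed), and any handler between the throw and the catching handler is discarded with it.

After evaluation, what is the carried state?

Step-by-step:
get @ H1 ⇒ 9
put(9) @ H1 ⇒ s:=9
H0 returns 0
H1 returns (0, 9)
H2 returns ((0, 9), ())
= ((0, 9), ())

Answer: 9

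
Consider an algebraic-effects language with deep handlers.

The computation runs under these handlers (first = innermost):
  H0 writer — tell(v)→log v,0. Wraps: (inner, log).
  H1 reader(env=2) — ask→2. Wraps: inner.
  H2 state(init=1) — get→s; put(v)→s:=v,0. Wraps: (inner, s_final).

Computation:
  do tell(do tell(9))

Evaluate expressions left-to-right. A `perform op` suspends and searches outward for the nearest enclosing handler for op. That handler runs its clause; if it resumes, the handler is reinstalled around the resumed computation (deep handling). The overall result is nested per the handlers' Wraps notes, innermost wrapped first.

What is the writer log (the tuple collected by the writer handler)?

Answer: (9, 0)

Working:
tell(9) @ H0 ⇒ log+=9
tell(0) @ H0 ⇒ log+=0
H0 returns (0, (9, 0))
H1 returns (0, (9, 0))
H2 returns ((0, (9, 0)), 1)
= ((0, (9, 0)), 1)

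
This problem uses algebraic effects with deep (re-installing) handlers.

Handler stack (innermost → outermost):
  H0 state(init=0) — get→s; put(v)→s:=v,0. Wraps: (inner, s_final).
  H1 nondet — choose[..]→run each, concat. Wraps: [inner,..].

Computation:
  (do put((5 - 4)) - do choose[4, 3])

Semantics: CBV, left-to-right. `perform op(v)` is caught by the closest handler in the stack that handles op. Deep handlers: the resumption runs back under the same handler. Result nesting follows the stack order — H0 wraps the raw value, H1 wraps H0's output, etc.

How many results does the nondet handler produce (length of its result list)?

Step-by-step:
put(1) @ H0 ⇒ s:=1
choose[4, 3] @ H1
  branch[0] choose=4:
    H0 returns (-4, 1)
    H1 returns [(-4, 1)]
  branch[1] choose=3:
    H0 returns (-3, 1)
    H1 returns [(-3, 1)]
= [(-4, 1), (-3, 1)]

Answer: 2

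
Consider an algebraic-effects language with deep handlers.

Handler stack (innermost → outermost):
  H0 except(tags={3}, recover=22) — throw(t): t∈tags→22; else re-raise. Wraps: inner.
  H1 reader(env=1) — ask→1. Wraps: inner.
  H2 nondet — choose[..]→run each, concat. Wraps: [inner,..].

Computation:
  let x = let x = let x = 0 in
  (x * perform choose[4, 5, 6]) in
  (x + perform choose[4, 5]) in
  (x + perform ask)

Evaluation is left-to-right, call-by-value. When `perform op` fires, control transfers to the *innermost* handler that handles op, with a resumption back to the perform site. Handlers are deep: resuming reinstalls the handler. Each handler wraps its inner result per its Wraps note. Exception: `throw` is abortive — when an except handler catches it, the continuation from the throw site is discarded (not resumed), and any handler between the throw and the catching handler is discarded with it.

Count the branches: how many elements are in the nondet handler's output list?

Step-by-step:
choose[4, 5, 6] @ H2
  branch[0] choose=4:
    choose[4, 5] @ H2
      branch[0] choose=4:
        ask @ H1 ⇒ 1
        H0 returns 5
        H1 returns 5
        H2 returns [5]
      branch[1] choose=5:
        ask @ H1 ⇒ 1
        H0 returns 6
        H1 returns 6
        H2 returns [6]
  branch[1] choose=5:
    choose[4, 5] @ H2
      branch[0] choose=4:
        ask @ H1 ⇒ 1
        H0 returns 5
        H1 returns 5
        H2 returns [5]
      branch[1] choose=5:
        ask @ H1 ⇒ 1
        H0 returns 6
        H1 returns 6
        H2 returns [6]
  branch[2] choose=6:
    choose[4, 5] @ H2
      branch[0] choose=4:
        ask @ H1 ⇒ 1
        H0 returns 5
        H1 returns 5
        H2 returns [5]
      branch[1] choose=5:
        ask @ H1 ⇒ 1
        H0 returns 6
        H1 returns 6
        H2 returns [6]
= [5, 6, 5, 6, 5, 6]

Answer: 6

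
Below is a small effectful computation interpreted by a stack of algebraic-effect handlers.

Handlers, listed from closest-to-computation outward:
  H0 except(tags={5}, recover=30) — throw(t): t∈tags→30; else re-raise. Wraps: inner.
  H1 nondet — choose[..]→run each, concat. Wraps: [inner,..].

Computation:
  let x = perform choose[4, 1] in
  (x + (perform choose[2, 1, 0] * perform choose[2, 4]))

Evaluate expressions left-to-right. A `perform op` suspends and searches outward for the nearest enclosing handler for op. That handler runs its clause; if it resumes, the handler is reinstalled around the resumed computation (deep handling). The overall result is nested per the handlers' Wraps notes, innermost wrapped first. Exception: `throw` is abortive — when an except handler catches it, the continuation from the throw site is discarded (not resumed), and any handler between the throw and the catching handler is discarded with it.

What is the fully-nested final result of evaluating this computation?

Step-by-step:
choose[4, 1] @ H1
  branch[0] choose=4:
    choose[2, 1, 0] @ H1
      branch[0] choose=2:
        choose[2, 4] @ H1
          branch[0] choose=2:
            H0 returns 8
            H1 returns [8]
          branch[1] choose=4:
            H0 returns 12
            H1 returns [12]
      branch[1] choose=1:
        choose[2, 4] @ H1
          branch[0] choose=2:
            H0 returns 6
            H1 returns [6]
          branch[1] choose=4:
            H0 returns 8
            H1 returns [8]
      branch[2] choose=0:
        choose[2, 4] @ H1
          branch[0] choose=2:
            H0 returns 4
            H1 returns [4]
          branch[1] choose=4:
            H0 returns 4
            H1 returns [4]
  branch[1] choose=1:
    choose[2, 1, 0] @ H1
      branch[0] choose=2:
        choose[2, 4] @ H1
          branch[0] choose=2:
            H0 returns 5
            H1 returns [5]
          branch[1] choose=4:
            H0 returns 9
            H1 returns [9]
      branch[1] choose=1:
        choose[2, 4] @ H1
          branch[0] choose=2:
            H0 returns 3
            H1 returns [3]
          branch[1] choose=4:
            H0 returns 5
            H1 returns [5]
      branch[2] choose=0:
        choose[2, 4] @ H1
          branch[0] choose=2:
            H0 returns 1
            H1 returns [1]
          branch[1] choose=4:
            H0 returns 1
            H1 returns [1]
= [8, 12, 6, 8, 4, 4, 5, 9, 3, 5, 1, 1]

Answer: [8, 12, 6, 8, 4, 4, 5, 9, 3, 5, 1, 1]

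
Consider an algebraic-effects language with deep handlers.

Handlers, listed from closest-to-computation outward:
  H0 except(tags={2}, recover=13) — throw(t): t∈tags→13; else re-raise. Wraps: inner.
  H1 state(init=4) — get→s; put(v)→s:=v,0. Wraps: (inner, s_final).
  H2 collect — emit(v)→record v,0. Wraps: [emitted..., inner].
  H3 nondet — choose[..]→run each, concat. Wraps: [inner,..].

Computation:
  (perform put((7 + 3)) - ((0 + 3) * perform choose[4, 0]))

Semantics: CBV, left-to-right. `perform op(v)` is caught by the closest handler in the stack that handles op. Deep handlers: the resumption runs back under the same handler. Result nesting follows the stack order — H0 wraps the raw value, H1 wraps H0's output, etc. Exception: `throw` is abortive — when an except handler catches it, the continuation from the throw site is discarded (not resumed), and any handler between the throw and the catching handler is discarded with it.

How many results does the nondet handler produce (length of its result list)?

Step-by-step:
put(10) @ H1 ⇒ s:=10
choose[4, 0] @ H3
  branch[0] choose=4:
    H0 returns -12
    H1 returns (-12, 10)
    H2 returns [(-12, 10)]
    H3 returns [[(-12, 10)]]
  branch[1] choose=0:
    H0 returns 0
    H1 returns (0, 10)
    H2 returns [(0, 10)]
    H3 returns [[(0, 10)]]
= [[(-12, 10)], [(0, 10)]]

Answer: 2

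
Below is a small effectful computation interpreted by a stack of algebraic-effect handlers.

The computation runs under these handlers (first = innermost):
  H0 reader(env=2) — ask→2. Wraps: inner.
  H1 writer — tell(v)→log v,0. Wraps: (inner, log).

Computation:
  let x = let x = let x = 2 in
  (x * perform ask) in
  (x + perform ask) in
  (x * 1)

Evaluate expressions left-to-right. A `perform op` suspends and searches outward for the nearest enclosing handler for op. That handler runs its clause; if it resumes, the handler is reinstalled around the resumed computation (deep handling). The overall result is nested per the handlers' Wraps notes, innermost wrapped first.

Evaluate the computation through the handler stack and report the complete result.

Answer: (6, ())

Step-by-step:
ask @ H0 ⇒ 2
ask @ H0 ⇒ 2
H0 returns 6
H1 returns (6, ())
= (6, ())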